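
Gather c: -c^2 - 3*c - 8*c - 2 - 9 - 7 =-c^2 - 11*c - 18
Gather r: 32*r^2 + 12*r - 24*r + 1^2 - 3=32*r^2 - 12*r - 2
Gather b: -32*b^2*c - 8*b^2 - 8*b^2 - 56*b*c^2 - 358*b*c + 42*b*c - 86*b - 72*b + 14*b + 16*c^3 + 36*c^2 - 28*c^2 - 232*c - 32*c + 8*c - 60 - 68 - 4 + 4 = b^2*(-32*c - 16) + b*(-56*c^2 - 316*c - 144) + 16*c^3 + 8*c^2 - 256*c - 128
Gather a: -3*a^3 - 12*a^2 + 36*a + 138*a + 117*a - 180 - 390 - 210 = -3*a^3 - 12*a^2 + 291*a - 780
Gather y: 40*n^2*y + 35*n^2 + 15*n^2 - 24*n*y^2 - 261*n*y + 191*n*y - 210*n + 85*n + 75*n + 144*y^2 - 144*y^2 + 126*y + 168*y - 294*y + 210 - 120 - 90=50*n^2 - 24*n*y^2 - 50*n + y*(40*n^2 - 70*n)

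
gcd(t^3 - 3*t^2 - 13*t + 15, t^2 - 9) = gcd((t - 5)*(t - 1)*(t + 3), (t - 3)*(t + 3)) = t + 3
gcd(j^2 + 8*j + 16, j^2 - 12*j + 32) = 1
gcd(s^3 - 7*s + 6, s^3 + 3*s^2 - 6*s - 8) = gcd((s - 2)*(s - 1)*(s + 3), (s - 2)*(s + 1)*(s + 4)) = s - 2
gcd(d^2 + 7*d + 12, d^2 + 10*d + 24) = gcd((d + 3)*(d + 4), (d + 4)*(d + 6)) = d + 4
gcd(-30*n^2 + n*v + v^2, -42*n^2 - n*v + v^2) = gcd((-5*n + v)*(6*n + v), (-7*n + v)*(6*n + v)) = 6*n + v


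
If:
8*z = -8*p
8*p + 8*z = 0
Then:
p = -z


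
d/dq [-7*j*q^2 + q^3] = q*(-14*j + 3*q)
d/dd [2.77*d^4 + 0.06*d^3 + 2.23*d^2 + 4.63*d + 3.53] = 11.08*d^3 + 0.18*d^2 + 4.46*d + 4.63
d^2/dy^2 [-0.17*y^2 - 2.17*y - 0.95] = -0.340000000000000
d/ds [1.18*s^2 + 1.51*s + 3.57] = 2.36*s + 1.51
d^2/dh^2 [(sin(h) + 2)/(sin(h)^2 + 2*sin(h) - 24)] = (-sin(h)^5 - 6*sin(h)^4 - 154*sin(h)^3 - 236*sin(h)^2 - 504*sin(h) + 208)/(sin(h)^2 + 2*sin(h) - 24)^3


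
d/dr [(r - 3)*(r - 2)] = 2*r - 5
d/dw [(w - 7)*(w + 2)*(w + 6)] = 3*w^2 + 2*w - 44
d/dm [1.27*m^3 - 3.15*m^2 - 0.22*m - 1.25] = 3.81*m^2 - 6.3*m - 0.22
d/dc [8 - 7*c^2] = -14*c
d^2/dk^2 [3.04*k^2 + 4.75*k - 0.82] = 6.08000000000000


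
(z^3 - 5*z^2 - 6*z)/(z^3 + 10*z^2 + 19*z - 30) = z*(z^2 - 5*z - 6)/(z^3 + 10*z^2 + 19*z - 30)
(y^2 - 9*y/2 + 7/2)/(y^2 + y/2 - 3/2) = (2*y - 7)/(2*y + 3)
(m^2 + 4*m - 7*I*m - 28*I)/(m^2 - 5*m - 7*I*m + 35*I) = (m + 4)/(m - 5)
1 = 1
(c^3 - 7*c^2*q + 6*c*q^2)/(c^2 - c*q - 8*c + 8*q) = c*(c - 6*q)/(c - 8)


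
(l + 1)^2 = l^2 + 2*l + 1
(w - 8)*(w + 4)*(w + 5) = w^3 + w^2 - 52*w - 160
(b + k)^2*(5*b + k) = 5*b^3 + 11*b^2*k + 7*b*k^2 + k^3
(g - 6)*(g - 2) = g^2 - 8*g + 12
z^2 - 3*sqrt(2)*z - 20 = (z - 5*sqrt(2))*(z + 2*sqrt(2))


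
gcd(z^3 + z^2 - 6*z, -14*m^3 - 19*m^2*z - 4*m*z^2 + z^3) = 1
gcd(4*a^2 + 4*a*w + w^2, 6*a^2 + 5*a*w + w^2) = 2*a + w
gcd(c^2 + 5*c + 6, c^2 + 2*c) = c + 2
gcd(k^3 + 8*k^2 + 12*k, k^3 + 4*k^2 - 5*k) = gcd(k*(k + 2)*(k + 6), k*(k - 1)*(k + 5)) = k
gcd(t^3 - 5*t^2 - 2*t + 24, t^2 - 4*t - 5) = 1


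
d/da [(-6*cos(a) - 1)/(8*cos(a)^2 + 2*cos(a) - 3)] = 2*(24*sin(a)^2 - 8*cos(a) - 34)*sin(a)/(8*cos(a)^2 + 2*cos(a) - 3)^2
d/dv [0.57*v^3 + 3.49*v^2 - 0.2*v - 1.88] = 1.71*v^2 + 6.98*v - 0.2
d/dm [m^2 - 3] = 2*m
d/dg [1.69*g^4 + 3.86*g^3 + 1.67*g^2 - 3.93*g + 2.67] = 6.76*g^3 + 11.58*g^2 + 3.34*g - 3.93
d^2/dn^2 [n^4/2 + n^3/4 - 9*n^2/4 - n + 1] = 6*n^2 + 3*n/2 - 9/2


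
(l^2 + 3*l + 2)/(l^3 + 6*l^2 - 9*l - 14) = (l + 2)/(l^2 + 5*l - 14)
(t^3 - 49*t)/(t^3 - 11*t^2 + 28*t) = (t + 7)/(t - 4)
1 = 1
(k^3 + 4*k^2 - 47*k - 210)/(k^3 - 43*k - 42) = (k + 5)/(k + 1)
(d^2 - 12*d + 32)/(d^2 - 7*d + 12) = (d - 8)/(d - 3)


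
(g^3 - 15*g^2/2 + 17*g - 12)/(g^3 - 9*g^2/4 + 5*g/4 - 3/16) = 8*(g^2 - 6*g + 8)/(8*g^2 - 6*g + 1)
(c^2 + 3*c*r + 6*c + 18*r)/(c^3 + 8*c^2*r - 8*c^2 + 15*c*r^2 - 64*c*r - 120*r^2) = (c + 6)/(c^2 + 5*c*r - 8*c - 40*r)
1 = 1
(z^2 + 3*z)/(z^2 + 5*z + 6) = z/(z + 2)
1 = 1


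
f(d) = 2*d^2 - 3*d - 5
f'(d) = 4*d - 3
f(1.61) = -4.65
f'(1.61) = 3.44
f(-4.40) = 46.92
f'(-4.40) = -20.60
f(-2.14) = 10.58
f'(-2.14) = -11.56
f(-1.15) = 1.10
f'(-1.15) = -7.60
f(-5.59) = 74.27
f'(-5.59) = -25.36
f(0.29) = -5.70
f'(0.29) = -1.84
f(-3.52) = 30.34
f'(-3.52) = -17.08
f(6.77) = 66.36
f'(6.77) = 24.08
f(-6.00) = 85.00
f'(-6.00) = -27.00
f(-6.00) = 85.00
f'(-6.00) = -27.00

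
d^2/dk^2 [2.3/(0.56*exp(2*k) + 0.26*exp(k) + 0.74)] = (2.3*(1.12*exp(k) + 0.26)*(2.24*exp(k) + 0.52)*exp(k) - (5.152*exp(k) + 0.598)*(0.56*exp(2*k) + 0.26*exp(k) + 0.74))*exp(k)/(0.56*exp(2*k) + 0.26*exp(k) + 0.74)^3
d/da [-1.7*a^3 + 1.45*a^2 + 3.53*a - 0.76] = -5.1*a^2 + 2.9*a + 3.53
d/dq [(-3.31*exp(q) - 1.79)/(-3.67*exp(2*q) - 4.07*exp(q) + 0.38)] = (-(3.31*exp(q) + 1.79)*(7.34*exp(q) + 4.07) + 12.1477*exp(2*q) + 13.4717*exp(q) - 1.2578)*exp(q)/(3.67*exp(2*q) + 4.07*exp(q) - 0.38)^2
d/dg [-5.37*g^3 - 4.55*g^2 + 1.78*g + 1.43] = -16.11*g^2 - 9.1*g + 1.78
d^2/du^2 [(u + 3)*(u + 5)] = 2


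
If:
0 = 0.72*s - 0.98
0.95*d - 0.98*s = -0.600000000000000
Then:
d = 0.77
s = 1.36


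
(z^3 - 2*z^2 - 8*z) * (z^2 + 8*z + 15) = z^5 + 6*z^4 - 9*z^3 - 94*z^2 - 120*z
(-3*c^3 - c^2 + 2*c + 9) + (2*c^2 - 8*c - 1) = -3*c^3 + c^2 - 6*c + 8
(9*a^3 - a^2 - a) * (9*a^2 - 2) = 81*a^5 - 9*a^4 - 27*a^3 + 2*a^2 + 2*a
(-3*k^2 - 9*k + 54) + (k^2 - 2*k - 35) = -2*k^2 - 11*k + 19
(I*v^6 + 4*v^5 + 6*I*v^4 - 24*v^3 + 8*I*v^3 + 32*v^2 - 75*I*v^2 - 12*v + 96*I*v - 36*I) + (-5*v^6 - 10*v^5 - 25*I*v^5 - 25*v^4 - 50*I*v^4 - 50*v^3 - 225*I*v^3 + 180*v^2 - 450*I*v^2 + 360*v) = -5*v^6 + I*v^6 - 6*v^5 - 25*I*v^5 - 25*v^4 - 44*I*v^4 - 74*v^3 - 217*I*v^3 + 212*v^2 - 525*I*v^2 + 348*v + 96*I*v - 36*I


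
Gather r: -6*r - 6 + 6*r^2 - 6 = 6*r^2 - 6*r - 12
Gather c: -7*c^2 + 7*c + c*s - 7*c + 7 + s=-7*c^2 + c*s + s + 7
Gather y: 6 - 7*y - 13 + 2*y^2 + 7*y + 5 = 2*y^2 - 2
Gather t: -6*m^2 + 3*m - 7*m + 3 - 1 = -6*m^2 - 4*m + 2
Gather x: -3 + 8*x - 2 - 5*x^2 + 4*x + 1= -5*x^2 + 12*x - 4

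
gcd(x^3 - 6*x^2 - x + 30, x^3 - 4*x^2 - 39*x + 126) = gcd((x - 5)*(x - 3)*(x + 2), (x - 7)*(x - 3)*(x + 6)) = x - 3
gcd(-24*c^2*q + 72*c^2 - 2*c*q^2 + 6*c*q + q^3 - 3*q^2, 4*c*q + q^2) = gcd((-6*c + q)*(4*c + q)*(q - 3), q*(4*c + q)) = 4*c + q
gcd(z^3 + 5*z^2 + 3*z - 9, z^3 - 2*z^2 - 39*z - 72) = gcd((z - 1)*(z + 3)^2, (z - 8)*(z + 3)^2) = z^2 + 6*z + 9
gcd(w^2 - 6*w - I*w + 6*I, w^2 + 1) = w - I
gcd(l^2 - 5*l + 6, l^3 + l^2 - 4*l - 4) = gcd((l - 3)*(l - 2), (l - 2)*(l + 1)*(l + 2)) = l - 2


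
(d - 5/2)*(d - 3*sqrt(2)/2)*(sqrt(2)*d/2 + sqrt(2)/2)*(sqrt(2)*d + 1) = d^4 - 3*d^3/2 - sqrt(2)*d^3 - 4*d^2 + 3*sqrt(2)*d^2/2 + 9*d/4 + 5*sqrt(2)*d/2 + 15/4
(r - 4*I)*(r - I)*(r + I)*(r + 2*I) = r^4 - 2*I*r^3 + 9*r^2 - 2*I*r + 8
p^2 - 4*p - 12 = (p - 6)*(p + 2)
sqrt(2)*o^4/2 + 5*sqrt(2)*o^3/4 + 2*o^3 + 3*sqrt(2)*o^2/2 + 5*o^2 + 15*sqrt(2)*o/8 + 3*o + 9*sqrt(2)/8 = (o + 3/2)*(o + sqrt(2)/2)*(o + 3*sqrt(2)/2)*(sqrt(2)*o/2 + sqrt(2)/2)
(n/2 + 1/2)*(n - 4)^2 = n^3/2 - 7*n^2/2 + 4*n + 8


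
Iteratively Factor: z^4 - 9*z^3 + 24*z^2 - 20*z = (z - 5)*(z^3 - 4*z^2 + 4*z) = (z - 5)*(z - 2)*(z^2 - 2*z) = (z - 5)*(z - 2)^2*(z)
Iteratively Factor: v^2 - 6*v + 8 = (v - 4)*(v - 2)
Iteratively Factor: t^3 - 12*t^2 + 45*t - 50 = (t - 5)*(t^2 - 7*t + 10) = (t - 5)^2*(t - 2)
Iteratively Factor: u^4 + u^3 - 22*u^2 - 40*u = (u)*(u^3 + u^2 - 22*u - 40) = u*(u - 5)*(u^2 + 6*u + 8) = u*(u - 5)*(u + 4)*(u + 2)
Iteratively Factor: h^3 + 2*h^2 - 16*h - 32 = (h + 4)*(h^2 - 2*h - 8) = (h + 2)*(h + 4)*(h - 4)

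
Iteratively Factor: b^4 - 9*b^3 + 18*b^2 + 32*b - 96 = (b + 2)*(b^3 - 11*b^2 + 40*b - 48) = (b - 4)*(b + 2)*(b^2 - 7*b + 12) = (b - 4)^2*(b + 2)*(b - 3)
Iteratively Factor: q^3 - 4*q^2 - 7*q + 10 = (q + 2)*(q^2 - 6*q + 5) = (q - 1)*(q + 2)*(q - 5)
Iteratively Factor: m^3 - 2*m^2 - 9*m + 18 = (m - 3)*(m^2 + m - 6) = (m - 3)*(m + 3)*(m - 2)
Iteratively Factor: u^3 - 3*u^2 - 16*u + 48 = (u + 4)*(u^2 - 7*u + 12) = (u - 3)*(u + 4)*(u - 4)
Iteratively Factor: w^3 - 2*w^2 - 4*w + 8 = (w - 2)*(w^2 - 4) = (w - 2)^2*(w + 2)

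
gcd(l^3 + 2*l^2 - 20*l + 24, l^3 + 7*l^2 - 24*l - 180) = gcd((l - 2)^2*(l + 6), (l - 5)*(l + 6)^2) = l + 6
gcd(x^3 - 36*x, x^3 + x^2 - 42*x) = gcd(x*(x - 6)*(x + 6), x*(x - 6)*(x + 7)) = x^2 - 6*x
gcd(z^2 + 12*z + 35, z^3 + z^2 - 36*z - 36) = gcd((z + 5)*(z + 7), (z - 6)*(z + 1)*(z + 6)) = 1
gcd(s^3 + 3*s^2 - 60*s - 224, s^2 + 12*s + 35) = s + 7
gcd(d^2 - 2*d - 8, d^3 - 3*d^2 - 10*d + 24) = d - 4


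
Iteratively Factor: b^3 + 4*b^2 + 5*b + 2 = (b + 2)*(b^2 + 2*b + 1) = (b + 1)*(b + 2)*(b + 1)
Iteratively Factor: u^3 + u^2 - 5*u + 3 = (u - 1)*(u^2 + 2*u - 3) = (u - 1)*(u + 3)*(u - 1)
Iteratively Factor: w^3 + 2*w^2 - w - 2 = (w + 1)*(w^2 + w - 2) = (w + 1)*(w + 2)*(w - 1)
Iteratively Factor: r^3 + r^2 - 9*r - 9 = (r - 3)*(r^2 + 4*r + 3) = (r - 3)*(r + 1)*(r + 3)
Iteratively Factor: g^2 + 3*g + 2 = (g + 2)*(g + 1)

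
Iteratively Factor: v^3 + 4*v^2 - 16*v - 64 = (v + 4)*(v^2 - 16) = (v + 4)^2*(v - 4)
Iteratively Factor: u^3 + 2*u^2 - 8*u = (u - 2)*(u^2 + 4*u) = u*(u - 2)*(u + 4)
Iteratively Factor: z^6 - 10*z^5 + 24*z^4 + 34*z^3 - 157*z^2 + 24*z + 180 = (z + 1)*(z^5 - 11*z^4 + 35*z^3 - z^2 - 156*z + 180) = (z - 3)*(z + 1)*(z^4 - 8*z^3 + 11*z^2 + 32*z - 60) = (z - 3)^2*(z + 1)*(z^3 - 5*z^2 - 4*z + 20) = (z - 3)^2*(z - 2)*(z + 1)*(z^2 - 3*z - 10) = (z - 5)*(z - 3)^2*(z - 2)*(z + 1)*(z + 2)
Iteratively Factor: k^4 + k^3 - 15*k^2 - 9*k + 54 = (k + 3)*(k^3 - 2*k^2 - 9*k + 18) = (k + 3)^2*(k^2 - 5*k + 6) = (k - 3)*(k + 3)^2*(k - 2)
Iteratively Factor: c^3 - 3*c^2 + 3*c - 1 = (c - 1)*(c^2 - 2*c + 1) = (c - 1)^2*(c - 1)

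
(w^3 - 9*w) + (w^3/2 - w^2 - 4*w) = 3*w^3/2 - w^2 - 13*w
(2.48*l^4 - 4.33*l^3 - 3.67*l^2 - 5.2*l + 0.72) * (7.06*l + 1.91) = 17.5088*l^5 - 25.833*l^4 - 34.1805*l^3 - 43.7217*l^2 - 4.8488*l + 1.3752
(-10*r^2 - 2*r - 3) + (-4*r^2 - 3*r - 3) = -14*r^2 - 5*r - 6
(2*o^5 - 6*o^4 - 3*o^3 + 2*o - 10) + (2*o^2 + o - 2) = 2*o^5 - 6*o^4 - 3*o^3 + 2*o^2 + 3*o - 12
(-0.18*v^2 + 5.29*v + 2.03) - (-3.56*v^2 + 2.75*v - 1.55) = 3.38*v^2 + 2.54*v + 3.58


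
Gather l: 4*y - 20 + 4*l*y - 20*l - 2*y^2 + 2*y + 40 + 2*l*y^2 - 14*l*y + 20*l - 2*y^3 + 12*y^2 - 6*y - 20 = l*(2*y^2 - 10*y) - 2*y^3 + 10*y^2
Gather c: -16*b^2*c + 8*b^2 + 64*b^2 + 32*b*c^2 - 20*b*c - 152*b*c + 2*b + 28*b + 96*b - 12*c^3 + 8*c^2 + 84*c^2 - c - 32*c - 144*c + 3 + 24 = 72*b^2 + 126*b - 12*c^3 + c^2*(32*b + 92) + c*(-16*b^2 - 172*b - 177) + 27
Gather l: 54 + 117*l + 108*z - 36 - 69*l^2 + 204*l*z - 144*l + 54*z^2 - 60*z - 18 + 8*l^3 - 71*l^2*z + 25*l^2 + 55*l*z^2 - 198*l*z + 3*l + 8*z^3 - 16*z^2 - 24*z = 8*l^3 + l^2*(-71*z - 44) + l*(55*z^2 + 6*z - 24) + 8*z^3 + 38*z^2 + 24*z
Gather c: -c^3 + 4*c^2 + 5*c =-c^3 + 4*c^2 + 5*c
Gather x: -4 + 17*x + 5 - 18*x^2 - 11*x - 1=-18*x^2 + 6*x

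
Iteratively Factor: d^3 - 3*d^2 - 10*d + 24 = (d - 4)*(d^2 + d - 6) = (d - 4)*(d + 3)*(d - 2)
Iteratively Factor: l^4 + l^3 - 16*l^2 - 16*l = (l + 1)*(l^3 - 16*l) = (l - 4)*(l + 1)*(l^2 + 4*l) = (l - 4)*(l + 1)*(l + 4)*(l)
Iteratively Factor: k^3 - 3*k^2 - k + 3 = (k - 3)*(k^2 - 1) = (k - 3)*(k - 1)*(k + 1)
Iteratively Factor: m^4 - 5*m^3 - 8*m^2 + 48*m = (m)*(m^3 - 5*m^2 - 8*m + 48) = m*(m - 4)*(m^2 - m - 12) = m*(m - 4)*(m + 3)*(m - 4)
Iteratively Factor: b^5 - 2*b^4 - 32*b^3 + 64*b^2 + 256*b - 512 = (b - 4)*(b^4 + 2*b^3 - 24*b^2 - 32*b + 128) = (b - 4)*(b + 4)*(b^3 - 2*b^2 - 16*b + 32) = (b - 4)^2*(b + 4)*(b^2 + 2*b - 8) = (b - 4)^2*(b - 2)*(b + 4)*(b + 4)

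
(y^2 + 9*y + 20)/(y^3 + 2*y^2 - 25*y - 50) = (y + 4)/(y^2 - 3*y - 10)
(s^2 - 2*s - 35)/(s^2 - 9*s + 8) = (s^2 - 2*s - 35)/(s^2 - 9*s + 8)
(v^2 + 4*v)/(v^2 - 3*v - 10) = v*(v + 4)/(v^2 - 3*v - 10)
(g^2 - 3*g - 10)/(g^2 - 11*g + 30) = (g + 2)/(g - 6)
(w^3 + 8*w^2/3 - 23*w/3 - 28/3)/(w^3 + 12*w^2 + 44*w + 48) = (3*w^2 - 4*w - 7)/(3*(w^2 + 8*w + 12))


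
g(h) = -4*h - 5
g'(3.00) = -4.00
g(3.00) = -17.00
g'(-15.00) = -4.00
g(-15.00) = 55.00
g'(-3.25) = -4.00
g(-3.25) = 8.00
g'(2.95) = -4.00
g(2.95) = -16.80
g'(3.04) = -4.00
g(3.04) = -17.16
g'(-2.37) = -4.00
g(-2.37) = 4.48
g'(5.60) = -4.00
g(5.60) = -27.40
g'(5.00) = -4.00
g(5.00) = -25.00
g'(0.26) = -4.00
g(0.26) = -6.04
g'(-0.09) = -4.00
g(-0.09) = -4.64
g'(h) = -4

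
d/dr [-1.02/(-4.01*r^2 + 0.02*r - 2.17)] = (0.0204 - 8.1804*r)/(4.01*r^2 - 0.02*r + 2.17)^2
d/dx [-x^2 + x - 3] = 1 - 2*x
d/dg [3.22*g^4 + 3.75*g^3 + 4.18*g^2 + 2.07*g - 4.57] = 12.88*g^3 + 11.25*g^2 + 8.36*g + 2.07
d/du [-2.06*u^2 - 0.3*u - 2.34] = -4.12*u - 0.3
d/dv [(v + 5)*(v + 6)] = 2*v + 11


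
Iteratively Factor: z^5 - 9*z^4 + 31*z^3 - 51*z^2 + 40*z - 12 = (z - 3)*(z^4 - 6*z^3 + 13*z^2 - 12*z + 4) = (z - 3)*(z - 2)*(z^3 - 4*z^2 + 5*z - 2) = (z - 3)*(z - 2)^2*(z^2 - 2*z + 1) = (z - 3)*(z - 2)^2*(z - 1)*(z - 1)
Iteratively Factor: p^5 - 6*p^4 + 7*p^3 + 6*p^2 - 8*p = (p - 2)*(p^4 - 4*p^3 - p^2 + 4*p) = (p - 4)*(p - 2)*(p^3 - p) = p*(p - 4)*(p - 2)*(p^2 - 1) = p*(p - 4)*(p - 2)*(p - 1)*(p + 1)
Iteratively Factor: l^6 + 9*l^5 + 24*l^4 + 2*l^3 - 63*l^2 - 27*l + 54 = (l - 1)*(l^5 + 10*l^4 + 34*l^3 + 36*l^2 - 27*l - 54) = (l - 1)*(l + 3)*(l^4 + 7*l^3 + 13*l^2 - 3*l - 18) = (l - 1)*(l + 3)^2*(l^3 + 4*l^2 + l - 6) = (l - 1)*(l + 3)^3*(l^2 + l - 2) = (l - 1)*(l + 2)*(l + 3)^3*(l - 1)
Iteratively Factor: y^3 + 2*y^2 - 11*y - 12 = (y - 3)*(y^2 + 5*y + 4) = (y - 3)*(y + 4)*(y + 1)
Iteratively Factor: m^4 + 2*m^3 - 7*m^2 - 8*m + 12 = (m - 1)*(m^3 + 3*m^2 - 4*m - 12) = (m - 1)*(m + 3)*(m^2 - 4) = (m - 1)*(m + 2)*(m + 3)*(m - 2)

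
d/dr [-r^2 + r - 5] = 1 - 2*r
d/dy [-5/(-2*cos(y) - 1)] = 10*sin(y)/(2*cos(y) + 1)^2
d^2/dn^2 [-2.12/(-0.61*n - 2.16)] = 1.577704/(0.61*n + 2.16)^3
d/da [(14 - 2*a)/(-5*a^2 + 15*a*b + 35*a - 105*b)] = -2/(5*a^2 - 30*a*b + 45*b^2)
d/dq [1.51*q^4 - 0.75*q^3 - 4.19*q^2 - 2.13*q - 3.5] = 6.04*q^3 - 2.25*q^2 - 8.38*q - 2.13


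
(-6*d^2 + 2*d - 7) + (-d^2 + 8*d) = -7*d^2 + 10*d - 7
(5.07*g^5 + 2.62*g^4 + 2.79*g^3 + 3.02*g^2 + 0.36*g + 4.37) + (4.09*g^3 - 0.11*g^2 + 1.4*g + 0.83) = 5.07*g^5 + 2.62*g^4 + 6.88*g^3 + 2.91*g^2 + 1.76*g + 5.2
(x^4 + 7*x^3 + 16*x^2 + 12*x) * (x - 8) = x^5 - x^4 - 40*x^3 - 116*x^2 - 96*x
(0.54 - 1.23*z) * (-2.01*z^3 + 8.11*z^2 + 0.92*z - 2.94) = 2.4723*z^4 - 11.0607*z^3 + 3.2478*z^2 + 4.113*z - 1.5876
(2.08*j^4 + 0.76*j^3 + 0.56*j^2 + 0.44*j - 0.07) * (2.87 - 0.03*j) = -0.0624*j^5 + 5.9468*j^4 + 2.1644*j^3 + 1.594*j^2 + 1.2649*j - 0.2009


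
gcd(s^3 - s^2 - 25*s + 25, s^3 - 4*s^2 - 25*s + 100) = s^2 - 25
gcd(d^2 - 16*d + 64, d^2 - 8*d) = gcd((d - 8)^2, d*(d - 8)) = d - 8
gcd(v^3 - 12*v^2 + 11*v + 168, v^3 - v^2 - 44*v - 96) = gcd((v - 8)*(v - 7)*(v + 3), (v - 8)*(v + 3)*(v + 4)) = v^2 - 5*v - 24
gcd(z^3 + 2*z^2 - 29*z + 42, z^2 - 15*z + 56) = 1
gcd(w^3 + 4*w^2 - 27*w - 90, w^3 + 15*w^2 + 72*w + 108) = w^2 + 9*w + 18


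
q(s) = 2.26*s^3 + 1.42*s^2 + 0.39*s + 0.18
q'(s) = 6.78*s^2 + 2.84*s + 0.39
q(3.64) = 129.41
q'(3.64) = 100.56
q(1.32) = 8.37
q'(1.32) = 15.95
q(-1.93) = -11.53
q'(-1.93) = 20.16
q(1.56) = 12.82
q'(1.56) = 21.32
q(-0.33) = 0.12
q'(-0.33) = 0.19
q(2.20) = 31.98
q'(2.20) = 39.45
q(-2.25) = -19.25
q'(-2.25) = 28.32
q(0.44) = 0.82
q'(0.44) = 2.95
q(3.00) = 75.15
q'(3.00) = 69.93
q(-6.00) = -439.20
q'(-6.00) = 227.43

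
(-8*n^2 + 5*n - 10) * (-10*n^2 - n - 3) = 80*n^4 - 42*n^3 + 119*n^2 - 5*n + 30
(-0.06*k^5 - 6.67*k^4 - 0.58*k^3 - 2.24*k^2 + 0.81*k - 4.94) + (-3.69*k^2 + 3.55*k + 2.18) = -0.06*k^5 - 6.67*k^4 - 0.58*k^3 - 5.93*k^2 + 4.36*k - 2.76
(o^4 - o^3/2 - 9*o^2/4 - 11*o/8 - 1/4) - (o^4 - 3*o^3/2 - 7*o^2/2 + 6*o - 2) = o^3 + 5*o^2/4 - 59*o/8 + 7/4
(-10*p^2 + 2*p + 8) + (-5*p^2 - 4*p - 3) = -15*p^2 - 2*p + 5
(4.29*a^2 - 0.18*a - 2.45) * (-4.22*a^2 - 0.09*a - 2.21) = -18.1038*a^4 + 0.3735*a^3 + 0.8743*a^2 + 0.6183*a + 5.4145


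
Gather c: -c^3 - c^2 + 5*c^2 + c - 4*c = -c^3 + 4*c^2 - 3*c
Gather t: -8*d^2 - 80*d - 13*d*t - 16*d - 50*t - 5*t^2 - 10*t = -8*d^2 - 96*d - 5*t^2 + t*(-13*d - 60)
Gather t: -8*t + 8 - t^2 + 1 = -t^2 - 8*t + 9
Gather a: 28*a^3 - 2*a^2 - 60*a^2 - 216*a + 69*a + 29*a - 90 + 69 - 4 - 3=28*a^3 - 62*a^2 - 118*a - 28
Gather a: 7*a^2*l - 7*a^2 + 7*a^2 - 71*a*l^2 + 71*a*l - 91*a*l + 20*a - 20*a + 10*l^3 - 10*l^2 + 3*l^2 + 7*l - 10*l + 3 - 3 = 7*a^2*l + a*(-71*l^2 - 20*l) + 10*l^3 - 7*l^2 - 3*l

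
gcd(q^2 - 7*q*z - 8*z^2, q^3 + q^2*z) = q + z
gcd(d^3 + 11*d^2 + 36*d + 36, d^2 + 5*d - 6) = d + 6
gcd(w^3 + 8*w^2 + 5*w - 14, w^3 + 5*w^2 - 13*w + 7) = w^2 + 6*w - 7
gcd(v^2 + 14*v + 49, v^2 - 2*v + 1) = 1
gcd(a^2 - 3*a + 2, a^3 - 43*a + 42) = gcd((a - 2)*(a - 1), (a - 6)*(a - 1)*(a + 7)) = a - 1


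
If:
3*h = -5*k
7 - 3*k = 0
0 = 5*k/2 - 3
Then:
No Solution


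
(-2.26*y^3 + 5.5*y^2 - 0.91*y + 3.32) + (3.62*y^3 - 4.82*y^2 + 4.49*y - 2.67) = 1.36*y^3 + 0.68*y^2 + 3.58*y + 0.65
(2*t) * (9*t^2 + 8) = 18*t^3 + 16*t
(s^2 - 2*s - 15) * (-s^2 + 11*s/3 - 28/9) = -s^4 + 17*s^3/3 + 41*s^2/9 - 439*s/9 + 140/3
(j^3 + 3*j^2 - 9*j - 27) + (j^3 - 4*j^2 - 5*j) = 2*j^3 - j^2 - 14*j - 27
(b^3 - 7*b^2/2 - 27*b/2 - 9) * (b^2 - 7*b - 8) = b^5 - 21*b^4/2 + 3*b^3 + 227*b^2/2 + 171*b + 72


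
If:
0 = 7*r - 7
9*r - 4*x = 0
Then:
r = 1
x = 9/4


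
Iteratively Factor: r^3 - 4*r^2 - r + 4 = (r - 4)*(r^2 - 1) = (r - 4)*(r + 1)*(r - 1)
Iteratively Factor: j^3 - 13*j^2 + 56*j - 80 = (j - 4)*(j^2 - 9*j + 20) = (j - 4)^2*(j - 5)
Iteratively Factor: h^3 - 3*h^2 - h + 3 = (h - 1)*(h^2 - 2*h - 3) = (h - 1)*(h + 1)*(h - 3)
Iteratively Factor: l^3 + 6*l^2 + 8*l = (l)*(l^2 + 6*l + 8) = l*(l + 2)*(l + 4)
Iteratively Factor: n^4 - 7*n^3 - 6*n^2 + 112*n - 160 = (n - 2)*(n^3 - 5*n^2 - 16*n + 80) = (n - 2)*(n + 4)*(n^2 - 9*n + 20) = (n - 5)*(n - 2)*(n + 4)*(n - 4)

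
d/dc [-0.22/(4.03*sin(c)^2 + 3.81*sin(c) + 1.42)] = (1.7732*sin(c) + 0.8382)*cos(c)/(4.03*sin(c)^2 + 3.81*sin(c) + 1.42)^2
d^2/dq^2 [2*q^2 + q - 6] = 4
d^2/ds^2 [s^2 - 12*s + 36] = 2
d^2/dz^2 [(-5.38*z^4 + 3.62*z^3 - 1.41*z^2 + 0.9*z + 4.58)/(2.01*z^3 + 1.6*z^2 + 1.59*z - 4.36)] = (-5.6843418860808e-14*z^8 - 2.8421709430404e-14*z^7 - 27.8346380000002*z^6 - 412.607736*z^5 + 790.716606*z^4 + 734.255152*z^3 - 1184.029452*z^2 + 761.29176*z + 45.928804)/(8.120601*z^9 + 19.39248*z^8 + 34.708077*z^7 - 18.067868*z^6 - 56.674917*z^5 - 104.954664*z^4 + 52.096527*z^3 + 58.178532*z^2 + 90.675792*z - 82.881856)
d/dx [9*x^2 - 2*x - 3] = 18*x - 2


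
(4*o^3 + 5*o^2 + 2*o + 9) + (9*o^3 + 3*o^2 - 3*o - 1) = 13*o^3 + 8*o^2 - o + 8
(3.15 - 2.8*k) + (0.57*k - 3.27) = -2.23*k - 0.12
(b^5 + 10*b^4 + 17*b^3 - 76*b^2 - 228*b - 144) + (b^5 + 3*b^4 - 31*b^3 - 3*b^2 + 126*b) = 2*b^5 + 13*b^4 - 14*b^3 - 79*b^2 - 102*b - 144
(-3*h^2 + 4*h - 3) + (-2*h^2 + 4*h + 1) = -5*h^2 + 8*h - 2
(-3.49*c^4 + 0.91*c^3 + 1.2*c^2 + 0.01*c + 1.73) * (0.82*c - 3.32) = -2.8618*c^5 + 12.333*c^4 - 2.0372*c^3 - 3.9758*c^2 + 1.3854*c - 5.7436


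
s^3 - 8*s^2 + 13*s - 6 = (s - 6)*(s - 1)^2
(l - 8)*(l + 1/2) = l^2 - 15*l/2 - 4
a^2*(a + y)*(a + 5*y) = a^4 + 6*a^3*y + 5*a^2*y^2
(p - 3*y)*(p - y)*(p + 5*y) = p^3 + p^2*y - 17*p*y^2 + 15*y^3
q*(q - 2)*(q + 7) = q^3 + 5*q^2 - 14*q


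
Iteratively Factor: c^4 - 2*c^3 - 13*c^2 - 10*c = (c + 1)*(c^3 - 3*c^2 - 10*c) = c*(c + 1)*(c^2 - 3*c - 10) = c*(c - 5)*(c + 1)*(c + 2)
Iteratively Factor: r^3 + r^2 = (r + 1)*(r^2) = r*(r + 1)*(r)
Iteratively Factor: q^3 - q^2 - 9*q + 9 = (q - 3)*(q^2 + 2*q - 3) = (q - 3)*(q + 3)*(q - 1)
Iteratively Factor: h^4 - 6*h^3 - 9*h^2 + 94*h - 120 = (h - 3)*(h^3 - 3*h^2 - 18*h + 40) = (h - 5)*(h - 3)*(h^2 + 2*h - 8) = (h - 5)*(h - 3)*(h + 4)*(h - 2)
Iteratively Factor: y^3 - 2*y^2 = (y)*(y^2 - 2*y) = y*(y - 2)*(y)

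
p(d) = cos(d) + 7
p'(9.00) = -0.41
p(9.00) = 6.09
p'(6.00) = 0.28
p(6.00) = 7.96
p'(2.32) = -0.73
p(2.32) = 6.32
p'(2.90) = -0.24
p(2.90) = 6.03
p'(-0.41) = 0.40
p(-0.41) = 7.92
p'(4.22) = 0.88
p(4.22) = 6.53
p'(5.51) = 0.70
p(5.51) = 7.72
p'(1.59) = -1.00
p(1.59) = 6.98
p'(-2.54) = 0.57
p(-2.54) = 6.18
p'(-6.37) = 0.09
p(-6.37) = 8.00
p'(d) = -sin(d)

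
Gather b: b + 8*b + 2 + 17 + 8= 9*b + 27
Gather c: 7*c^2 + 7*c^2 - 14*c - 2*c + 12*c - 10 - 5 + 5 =14*c^2 - 4*c - 10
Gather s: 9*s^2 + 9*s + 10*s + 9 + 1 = 9*s^2 + 19*s + 10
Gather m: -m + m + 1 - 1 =0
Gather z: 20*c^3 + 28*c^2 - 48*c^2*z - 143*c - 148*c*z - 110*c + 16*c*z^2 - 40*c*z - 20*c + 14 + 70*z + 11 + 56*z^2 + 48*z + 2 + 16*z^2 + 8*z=20*c^3 + 28*c^2 - 273*c + z^2*(16*c + 72) + z*(-48*c^2 - 188*c + 126) + 27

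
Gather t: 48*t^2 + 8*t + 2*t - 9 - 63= 48*t^2 + 10*t - 72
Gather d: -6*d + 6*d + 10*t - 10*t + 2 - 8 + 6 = 0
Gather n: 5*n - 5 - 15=5*n - 20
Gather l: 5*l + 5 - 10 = 5*l - 5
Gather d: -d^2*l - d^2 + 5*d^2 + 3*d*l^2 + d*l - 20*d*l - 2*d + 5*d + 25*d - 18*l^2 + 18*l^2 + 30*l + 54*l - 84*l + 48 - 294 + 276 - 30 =d^2*(4 - l) + d*(3*l^2 - 19*l + 28)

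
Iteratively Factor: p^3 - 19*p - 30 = (p + 3)*(p^2 - 3*p - 10) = (p - 5)*(p + 3)*(p + 2)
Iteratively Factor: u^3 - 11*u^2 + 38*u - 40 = (u - 2)*(u^2 - 9*u + 20) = (u - 5)*(u - 2)*(u - 4)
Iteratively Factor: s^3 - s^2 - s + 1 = (s - 1)*(s^2 - 1) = (s - 1)^2*(s + 1)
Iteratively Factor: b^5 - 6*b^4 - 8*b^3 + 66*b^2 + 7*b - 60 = (b - 1)*(b^4 - 5*b^3 - 13*b^2 + 53*b + 60) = (b - 4)*(b - 1)*(b^3 - b^2 - 17*b - 15) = (b - 4)*(b - 1)*(b + 1)*(b^2 - 2*b - 15) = (b - 5)*(b - 4)*(b - 1)*(b + 1)*(b + 3)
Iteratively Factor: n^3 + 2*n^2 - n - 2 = (n + 2)*(n^2 - 1) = (n + 1)*(n + 2)*(n - 1)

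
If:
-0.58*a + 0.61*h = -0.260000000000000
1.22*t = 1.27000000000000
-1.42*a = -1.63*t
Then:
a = 1.19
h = 0.71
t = 1.04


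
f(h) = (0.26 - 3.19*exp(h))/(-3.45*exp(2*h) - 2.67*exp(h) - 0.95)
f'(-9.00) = 0.00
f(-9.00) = -0.27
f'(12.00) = 0.00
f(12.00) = 0.00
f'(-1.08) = 0.20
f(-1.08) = 0.37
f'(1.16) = -0.16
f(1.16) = 0.22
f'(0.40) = -0.17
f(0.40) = 0.36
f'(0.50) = -0.18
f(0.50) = 0.34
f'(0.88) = -0.18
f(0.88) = 0.27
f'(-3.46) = 0.11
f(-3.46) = -0.15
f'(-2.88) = 0.17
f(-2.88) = -0.07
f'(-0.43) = 0.01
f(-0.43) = 0.44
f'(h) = (0.26 - 3.19*exp(h))*(6.9*exp(2*h) + 2.67*exp(h))/(-3.45*exp(2*h) - 2.67*exp(h) - 0.95)^2 - 3.19*exp(h)/(-3.45*exp(2*h) - 2.67*exp(h) - 0.95) = (-11.0055*exp(2*h) + 1.794*exp(h) + 3.7247)*exp(h)/(11.9025*exp(4*h) + 18.423*exp(3*h) + 13.6839*exp(2*h) + 5.073*exp(h) + 0.9025)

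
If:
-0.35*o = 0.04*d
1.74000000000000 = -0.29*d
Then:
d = -6.00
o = 0.69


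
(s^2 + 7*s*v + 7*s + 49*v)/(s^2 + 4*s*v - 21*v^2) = (s + 7)/(s - 3*v)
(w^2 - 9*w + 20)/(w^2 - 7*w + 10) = (w - 4)/(w - 2)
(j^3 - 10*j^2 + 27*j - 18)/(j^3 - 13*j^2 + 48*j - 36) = (j - 3)/(j - 6)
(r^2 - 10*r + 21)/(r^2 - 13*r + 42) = (r - 3)/(r - 6)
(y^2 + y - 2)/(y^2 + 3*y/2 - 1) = 2*(y - 1)/(2*y - 1)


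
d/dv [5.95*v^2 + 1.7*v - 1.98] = 11.9*v + 1.7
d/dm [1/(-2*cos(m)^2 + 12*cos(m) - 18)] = -sin(m)/(cos(m) - 3)^3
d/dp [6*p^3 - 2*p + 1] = 18*p^2 - 2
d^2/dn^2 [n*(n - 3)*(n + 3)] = 6*n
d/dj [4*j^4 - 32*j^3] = 16*j^2*(j - 6)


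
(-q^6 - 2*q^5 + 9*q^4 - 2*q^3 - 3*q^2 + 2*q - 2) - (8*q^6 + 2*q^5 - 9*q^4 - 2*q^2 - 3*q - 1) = -9*q^6 - 4*q^5 + 18*q^4 - 2*q^3 - q^2 + 5*q - 1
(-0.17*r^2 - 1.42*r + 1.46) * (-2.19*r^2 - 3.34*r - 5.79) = 0.3723*r^4 + 3.6776*r^3 + 2.5297*r^2 + 3.3454*r - 8.4534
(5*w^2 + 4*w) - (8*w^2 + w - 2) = -3*w^2 + 3*w + 2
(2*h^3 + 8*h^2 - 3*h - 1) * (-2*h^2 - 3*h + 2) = -4*h^5 - 22*h^4 - 14*h^3 + 27*h^2 - 3*h - 2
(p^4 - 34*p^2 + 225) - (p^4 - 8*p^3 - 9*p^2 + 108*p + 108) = 8*p^3 - 25*p^2 - 108*p + 117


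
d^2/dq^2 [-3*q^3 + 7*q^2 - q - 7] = 14 - 18*q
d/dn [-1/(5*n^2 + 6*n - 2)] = 2*(5*n + 3)/(5*n^2 + 6*n - 2)^2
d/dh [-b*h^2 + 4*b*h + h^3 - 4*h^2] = -2*b*h + 4*b + 3*h^2 - 8*h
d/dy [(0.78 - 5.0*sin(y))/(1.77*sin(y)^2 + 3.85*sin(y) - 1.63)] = (8.85*sin(y)^2 - 2.7612*sin(y) + 5.147)*cos(y)/(3.1329*sin(y)^4 + 13.629*sin(y)^3 + 9.0523*sin(y)^2 - 12.551*sin(y) + 2.6569)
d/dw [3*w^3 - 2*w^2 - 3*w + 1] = 9*w^2 - 4*w - 3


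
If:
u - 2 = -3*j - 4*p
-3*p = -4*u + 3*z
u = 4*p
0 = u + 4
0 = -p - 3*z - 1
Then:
No Solution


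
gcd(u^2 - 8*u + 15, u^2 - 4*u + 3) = u - 3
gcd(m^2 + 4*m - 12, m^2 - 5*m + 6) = m - 2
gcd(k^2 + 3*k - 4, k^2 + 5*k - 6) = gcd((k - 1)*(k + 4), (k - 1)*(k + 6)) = k - 1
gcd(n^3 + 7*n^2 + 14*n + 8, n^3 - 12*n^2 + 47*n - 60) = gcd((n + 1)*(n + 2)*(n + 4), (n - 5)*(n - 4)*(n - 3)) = 1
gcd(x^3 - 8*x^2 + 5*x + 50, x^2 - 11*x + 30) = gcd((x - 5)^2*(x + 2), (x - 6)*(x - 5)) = x - 5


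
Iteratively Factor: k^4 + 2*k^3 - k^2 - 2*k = (k + 2)*(k^3 - k) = k*(k + 2)*(k^2 - 1) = k*(k - 1)*(k + 2)*(k + 1)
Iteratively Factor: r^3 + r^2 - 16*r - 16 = (r - 4)*(r^2 + 5*r + 4) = (r - 4)*(r + 4)*(r + 1)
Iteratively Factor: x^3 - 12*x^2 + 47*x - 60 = (x - 4)*(x^2 - 8*x + 15) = (x - 4)*(x - 3)*(x - 5)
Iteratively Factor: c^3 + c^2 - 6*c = (c)*(c^2 + c - 6) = c*(c - 2)*(c + 3)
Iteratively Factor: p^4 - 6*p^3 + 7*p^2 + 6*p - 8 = (p + 1)*(p^3 - 7*p^2 + 14*p - 8) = (p - 1)*(p + 1)*(p^2 - 6*p + 8) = (p - 4)*(p - 1)*(p + 1)*(p - 2)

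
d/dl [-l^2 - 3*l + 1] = -2*l - 3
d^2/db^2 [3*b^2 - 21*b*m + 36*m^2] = 6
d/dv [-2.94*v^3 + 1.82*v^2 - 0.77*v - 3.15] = -8.82*v^2 + 3.64*v - 0.77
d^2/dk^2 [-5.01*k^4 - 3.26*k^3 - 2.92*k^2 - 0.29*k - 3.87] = -60.12*k^2 - 19.56*k - 5.84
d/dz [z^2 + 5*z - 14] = 2*z + 5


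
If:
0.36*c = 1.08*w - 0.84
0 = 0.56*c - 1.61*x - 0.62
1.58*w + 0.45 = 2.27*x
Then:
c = 9.71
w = 4.01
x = 2.99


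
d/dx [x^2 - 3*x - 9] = 2*x - 3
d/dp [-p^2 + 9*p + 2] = 9 - 2*p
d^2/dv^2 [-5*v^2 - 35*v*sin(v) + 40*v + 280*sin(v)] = 35*v*sin(v) - 280*sin(v) - 70*cos(v) - 10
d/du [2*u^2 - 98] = 4*u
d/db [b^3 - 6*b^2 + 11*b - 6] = 3*b^2 - 12*b + 11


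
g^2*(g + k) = g^3 + g^2*k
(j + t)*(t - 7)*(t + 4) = j*t^2 - 3*j*t - 28*j + t^3 - 3*t^2 - 28*t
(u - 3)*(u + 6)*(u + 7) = u^3 + 10*u^2 + 3*u - 126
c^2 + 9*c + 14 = (c + 2)*(c + 7)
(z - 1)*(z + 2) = z^2 + z - 2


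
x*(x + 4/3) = x^2 + 4*x/3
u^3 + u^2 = u^2*(u + 1)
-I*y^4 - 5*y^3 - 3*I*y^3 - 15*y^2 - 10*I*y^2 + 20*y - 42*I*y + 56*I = (y + 4)*(y - 7*I)*(y + 2*I)*(-I*y + I)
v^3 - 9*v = v*(v - 3)*(v + 3)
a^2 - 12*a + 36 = (a - 6)^2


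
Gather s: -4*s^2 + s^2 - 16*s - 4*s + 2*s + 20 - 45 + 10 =-3*s^2 - 18*s - 15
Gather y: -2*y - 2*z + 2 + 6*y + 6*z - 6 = 4*y + 4*z - 4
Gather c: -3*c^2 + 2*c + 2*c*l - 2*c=-3*c^2 + 2*c*l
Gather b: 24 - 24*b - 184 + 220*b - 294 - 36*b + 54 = 160*b - 400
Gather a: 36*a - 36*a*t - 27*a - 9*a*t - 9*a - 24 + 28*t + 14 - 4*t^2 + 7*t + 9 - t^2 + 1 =-45*a*t - 5*t^2 + 35*t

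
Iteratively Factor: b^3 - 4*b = (b)*(b^2 - 4) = b*(b - 2)*(b + 2)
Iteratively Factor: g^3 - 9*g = (g + 3)*(g^2 - 3*g) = (g - 3)*(g + 3)*(g)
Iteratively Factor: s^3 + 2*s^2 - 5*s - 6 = (s + 1)*(s^2 + s - 6) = (s + 1)*(s + 3)*(s - 2)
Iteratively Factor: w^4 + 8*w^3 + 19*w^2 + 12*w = (w + 1)*(w^3 + 7*w^2 + 12*w) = w*(w + 1)*(w^2 + 7*w + 12) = w*(w + 1)*(w + 4)*(w + 3)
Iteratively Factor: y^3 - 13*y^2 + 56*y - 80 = (y - 5)*(y^2 - 8*y + 16) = (y - 5)*(y - 4)*(y - 4)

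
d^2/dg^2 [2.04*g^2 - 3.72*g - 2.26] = 4.08000000000000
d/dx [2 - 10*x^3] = -30*x^2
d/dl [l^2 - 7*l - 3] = 2*l - 7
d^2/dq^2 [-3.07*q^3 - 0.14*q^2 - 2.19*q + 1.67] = -18.42*q - 0.28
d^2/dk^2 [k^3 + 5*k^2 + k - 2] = 6*k + 10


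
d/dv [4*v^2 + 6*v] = 8*v + 6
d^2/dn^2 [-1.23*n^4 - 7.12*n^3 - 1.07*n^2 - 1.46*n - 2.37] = -14.76*n^2 - 42.72*n - 2.14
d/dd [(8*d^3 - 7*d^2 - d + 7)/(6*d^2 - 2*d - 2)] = (12*d^4 - 8*d^3 - 7*d^2 - 14*d + 4)/(9*d^4 - 6*d^3 - 5*d^2 + 2*d + 1)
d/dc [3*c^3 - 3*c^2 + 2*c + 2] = 9*c^2 - 6*c + 2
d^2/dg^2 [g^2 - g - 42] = 2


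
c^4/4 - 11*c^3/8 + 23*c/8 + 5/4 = (c/4 + 1/4)*(c - 5)*(c - 2)*(c + 1/2)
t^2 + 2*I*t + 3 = (t - I)*(t + 3*I)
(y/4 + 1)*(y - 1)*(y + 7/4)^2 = y^4/4 + 13*y^3/8 + 153*y^2/64 - 77*y/64 - 49/16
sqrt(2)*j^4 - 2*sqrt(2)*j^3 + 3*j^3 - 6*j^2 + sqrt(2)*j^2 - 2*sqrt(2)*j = j*(j - 2)*(j + sqrt(2))*(sqrt(2)*j + 1)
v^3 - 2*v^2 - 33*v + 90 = (v - 5)*(v - 3)*(v + 6)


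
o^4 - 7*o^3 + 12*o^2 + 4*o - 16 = (o - 4)*(o - 2)^2*(o + 1)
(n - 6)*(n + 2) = n^2 - 4*n - 12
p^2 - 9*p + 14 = (p - 7)*(p - 2)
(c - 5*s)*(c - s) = c^2 - 6*c*s + 5*s^2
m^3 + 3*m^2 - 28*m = m*(m - 4)*(m + 7)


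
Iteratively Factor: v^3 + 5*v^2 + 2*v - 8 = (v + 2)*(v^2 + 3*v - 4) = (v + 2)*(v + 4)*(v - 1)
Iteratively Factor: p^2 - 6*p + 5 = (p - 1)*(p - 5)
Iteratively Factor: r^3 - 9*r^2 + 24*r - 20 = (r - 5)*(r^2 - 4*r + 4) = (r - 5)*(r - 2)*(r - 2)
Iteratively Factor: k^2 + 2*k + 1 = (k + 1)*(k + 1)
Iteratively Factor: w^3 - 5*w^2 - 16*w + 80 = (w - 4)*(w^2 - w - 20) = (w - 4)*(w + 4)*(w - 5)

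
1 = 1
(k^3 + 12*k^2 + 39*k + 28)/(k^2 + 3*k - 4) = (k^2 + 8*k + 7)/(k - 1)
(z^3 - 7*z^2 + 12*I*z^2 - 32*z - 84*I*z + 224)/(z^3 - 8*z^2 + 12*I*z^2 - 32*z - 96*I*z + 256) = (z - 7)/(z - 8)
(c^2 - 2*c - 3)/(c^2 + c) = (c - 3)/c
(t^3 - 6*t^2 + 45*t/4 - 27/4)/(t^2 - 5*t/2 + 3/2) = (2*t^2 - 9*t + 9)/(2*(t - 1))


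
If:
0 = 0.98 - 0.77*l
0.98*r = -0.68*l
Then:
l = 1.27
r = -0.88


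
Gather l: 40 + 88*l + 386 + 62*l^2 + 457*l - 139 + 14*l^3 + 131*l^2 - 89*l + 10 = 14*l^3 + 193*l^2 + 456*l + 297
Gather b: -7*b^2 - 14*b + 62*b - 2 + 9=-7*b^2 + 48*b + 7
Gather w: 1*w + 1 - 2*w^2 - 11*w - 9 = -2*w^2 - 10*w - 8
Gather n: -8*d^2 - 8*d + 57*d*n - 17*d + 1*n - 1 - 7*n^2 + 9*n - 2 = -8*d^2 - 25*d - 7*n^2 + n*(57*d + 10) - 3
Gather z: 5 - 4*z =5 - 4*z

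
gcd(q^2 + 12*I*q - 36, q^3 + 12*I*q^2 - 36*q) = q^2 + 12*I*q - 36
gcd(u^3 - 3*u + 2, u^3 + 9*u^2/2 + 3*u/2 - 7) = u^2 + u - 2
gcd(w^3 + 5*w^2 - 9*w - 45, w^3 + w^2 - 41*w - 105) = w^2 + 8*w + 15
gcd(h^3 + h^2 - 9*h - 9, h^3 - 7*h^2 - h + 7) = h + 1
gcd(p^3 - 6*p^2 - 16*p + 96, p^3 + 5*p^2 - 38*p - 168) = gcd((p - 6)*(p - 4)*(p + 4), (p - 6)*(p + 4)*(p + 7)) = p^2 - 2*p - 24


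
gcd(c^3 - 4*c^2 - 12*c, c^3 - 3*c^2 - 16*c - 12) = c^2 - 4*c - 12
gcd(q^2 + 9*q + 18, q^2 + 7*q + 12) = q + 3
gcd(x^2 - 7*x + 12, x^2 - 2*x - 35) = 1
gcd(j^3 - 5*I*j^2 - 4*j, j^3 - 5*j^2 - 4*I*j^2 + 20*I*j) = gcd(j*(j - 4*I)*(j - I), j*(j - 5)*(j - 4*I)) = j^2 - 4*I*j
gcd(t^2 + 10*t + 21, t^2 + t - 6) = t + 3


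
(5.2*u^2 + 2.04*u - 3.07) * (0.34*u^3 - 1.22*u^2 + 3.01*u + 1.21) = 1.768*u^5 - 5.6504*u^4 + 12.1194*u^3 + 16.1778*u^2 - 6.7723*u - 3.7147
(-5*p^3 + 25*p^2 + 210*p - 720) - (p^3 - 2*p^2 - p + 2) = -6*p^3 + 27*p^2 + 211*p - 722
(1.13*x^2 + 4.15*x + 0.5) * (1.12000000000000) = 1.2656*x^2 + 4.648*x + 0.56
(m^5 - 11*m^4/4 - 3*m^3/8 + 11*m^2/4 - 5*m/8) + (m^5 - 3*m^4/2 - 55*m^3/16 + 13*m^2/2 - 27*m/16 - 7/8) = 2*m^5 - 17*m^4/4 - 61*m^3/16 + 37*m^2/4 - 37*m/16 - 7/8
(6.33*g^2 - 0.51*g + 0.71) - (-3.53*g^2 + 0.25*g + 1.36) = 9.86*g^2 - 0.76*g - 0.65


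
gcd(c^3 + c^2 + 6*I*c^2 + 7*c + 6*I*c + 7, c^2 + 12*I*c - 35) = c + 7*I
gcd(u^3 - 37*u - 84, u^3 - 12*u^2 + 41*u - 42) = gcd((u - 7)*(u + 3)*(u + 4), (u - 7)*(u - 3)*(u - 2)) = u - 7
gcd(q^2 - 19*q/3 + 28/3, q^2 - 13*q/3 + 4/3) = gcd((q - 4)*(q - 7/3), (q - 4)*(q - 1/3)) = q - 4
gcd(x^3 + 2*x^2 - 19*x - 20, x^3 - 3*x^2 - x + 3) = x + 1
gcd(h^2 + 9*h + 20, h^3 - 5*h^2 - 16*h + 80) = h + 4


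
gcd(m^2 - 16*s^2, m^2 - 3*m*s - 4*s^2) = -m + 4*s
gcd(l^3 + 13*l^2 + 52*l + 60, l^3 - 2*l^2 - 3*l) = 1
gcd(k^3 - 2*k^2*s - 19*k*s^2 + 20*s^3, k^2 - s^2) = -k + s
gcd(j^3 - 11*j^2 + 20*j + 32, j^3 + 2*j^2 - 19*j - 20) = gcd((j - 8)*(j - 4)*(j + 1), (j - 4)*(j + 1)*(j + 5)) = j^2 - 3*j - 4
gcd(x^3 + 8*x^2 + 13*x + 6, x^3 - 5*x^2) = 1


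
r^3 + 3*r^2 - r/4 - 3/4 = (r - 1/2)*(r + 1/2)*(r + 3)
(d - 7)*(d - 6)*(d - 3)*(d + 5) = d^4 - 11*d^3 + d^2 + 279*d - 630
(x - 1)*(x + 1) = x^2 - 1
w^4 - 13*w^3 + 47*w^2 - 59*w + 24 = (w - 8)*(w - 3)*(w - 1)^2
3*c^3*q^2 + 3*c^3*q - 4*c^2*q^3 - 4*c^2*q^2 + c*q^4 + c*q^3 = q*(-3*c + q)*(-c + q)*(c*q + c)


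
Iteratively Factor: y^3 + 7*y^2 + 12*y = (y + 4)*(y^2 + 3*y) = (y + 3)*(y + 4)*(y)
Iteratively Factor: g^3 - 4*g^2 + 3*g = (g - 1)*(g^2 - 3*g) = g*(g - 1)*(g - 3)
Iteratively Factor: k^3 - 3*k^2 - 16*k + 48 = (k - 4)*(k^2 + k - 12) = (k - 4)*(k + 4)*(k - 3)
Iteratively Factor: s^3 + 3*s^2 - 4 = (s + 2)*(s^2 + s - 2) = (s + 2)^2*(s - 1)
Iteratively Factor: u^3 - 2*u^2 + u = (u - 1)*(u^2 - u) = u*(u - 1)*(u - 1)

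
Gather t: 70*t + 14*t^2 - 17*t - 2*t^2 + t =12*t^2 + 54*t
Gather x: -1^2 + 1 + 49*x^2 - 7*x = 49*x^2 - 7*x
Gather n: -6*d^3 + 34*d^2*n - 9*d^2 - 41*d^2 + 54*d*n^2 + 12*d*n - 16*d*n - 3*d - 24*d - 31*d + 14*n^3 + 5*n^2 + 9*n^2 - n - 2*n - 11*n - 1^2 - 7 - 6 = -6*d^3 - 50*d^2 - 58*d + 14*n^3 + n^2*(54*d + 14) + n*(34*d^2 - 4*d - 14) - 14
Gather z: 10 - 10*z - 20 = -10*z - 10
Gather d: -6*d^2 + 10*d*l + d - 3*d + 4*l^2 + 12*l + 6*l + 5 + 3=-6*d^2 + d*(10*l - 2) + 4*l^2 + 18*l + 8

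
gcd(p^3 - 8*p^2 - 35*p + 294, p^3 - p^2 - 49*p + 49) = p - 7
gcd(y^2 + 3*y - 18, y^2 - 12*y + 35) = 1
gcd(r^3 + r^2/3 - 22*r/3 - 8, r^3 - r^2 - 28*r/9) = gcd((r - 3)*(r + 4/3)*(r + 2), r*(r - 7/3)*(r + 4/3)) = r + 4/3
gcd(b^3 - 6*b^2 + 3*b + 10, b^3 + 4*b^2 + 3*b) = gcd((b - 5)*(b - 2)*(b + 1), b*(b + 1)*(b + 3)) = b + 1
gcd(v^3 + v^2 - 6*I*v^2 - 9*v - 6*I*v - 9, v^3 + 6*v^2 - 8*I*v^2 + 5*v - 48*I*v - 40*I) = v + 1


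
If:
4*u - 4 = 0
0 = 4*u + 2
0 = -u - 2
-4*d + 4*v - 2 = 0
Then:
No Solution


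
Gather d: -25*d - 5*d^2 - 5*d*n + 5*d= -5*d^2 + d*(-5*n - 20)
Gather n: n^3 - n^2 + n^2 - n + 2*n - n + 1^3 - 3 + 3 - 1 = n^3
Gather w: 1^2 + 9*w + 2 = 9*w + 3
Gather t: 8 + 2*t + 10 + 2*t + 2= 4*t + 20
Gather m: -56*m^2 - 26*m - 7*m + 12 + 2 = -56*m^2 - 33*m + 14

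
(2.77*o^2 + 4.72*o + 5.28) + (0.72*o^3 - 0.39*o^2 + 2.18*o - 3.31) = 0.72*o^3 + 2.38*o^2 + 6.9*o + 1.97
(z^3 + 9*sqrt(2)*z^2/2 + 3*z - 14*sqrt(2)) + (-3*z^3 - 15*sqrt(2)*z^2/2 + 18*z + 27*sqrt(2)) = -2*z^3 - 3*sqrt(2)*z^2 + 21*z + 13*sqrt(2)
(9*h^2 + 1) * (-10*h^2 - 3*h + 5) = -90*h^4 - 27*h^3 + 35*h^2 - 3*h + 5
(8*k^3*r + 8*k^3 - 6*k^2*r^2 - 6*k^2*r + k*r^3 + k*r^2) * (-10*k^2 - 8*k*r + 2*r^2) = -80*k^5*r - 80*k^5 - 4*k^4*r^2 - 4*k^4*r + 54*k^3*r^3 + 54*k^3*r^2 - 20*k^2*r^4 - 20*k^2*r^3 + 2*k*r^5 + 2*k*r^4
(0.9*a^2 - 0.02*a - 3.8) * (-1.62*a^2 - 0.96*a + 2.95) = -1.458*a^4 - 0.8316*a^3 + 8.8302*a^2 + 3.589*a - 11.21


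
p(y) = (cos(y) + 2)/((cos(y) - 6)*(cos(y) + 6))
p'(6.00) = -0.00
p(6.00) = -0.08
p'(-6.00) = 0.01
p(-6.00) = -0.08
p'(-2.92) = -0.01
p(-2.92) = -0.03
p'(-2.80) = -0.01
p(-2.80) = -0.03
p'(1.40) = 0.03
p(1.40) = -0.06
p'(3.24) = -0.00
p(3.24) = -0.03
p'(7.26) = 0.03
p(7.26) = -0.07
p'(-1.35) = -0.03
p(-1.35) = -0.06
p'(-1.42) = -0.03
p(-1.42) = -0.06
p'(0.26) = 0.01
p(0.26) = -0.08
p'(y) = (cos(y) + 2)*sin(y)/((cos(y) - 6)*(cos(y) + 6)^2) - sin(y)/((cos(y) - 6)*(cos(y) + 6)) + (cos(y) + 2)*sin(y)/((cos(y) - 6)^2*(cos(y) + 6))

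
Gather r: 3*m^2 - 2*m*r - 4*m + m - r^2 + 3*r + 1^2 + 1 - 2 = 3*m^2 - 3*m - r^2 + r*(3 - 2*m)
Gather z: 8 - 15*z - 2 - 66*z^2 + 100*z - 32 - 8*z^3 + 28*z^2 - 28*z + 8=-8*z^3 - 38*z^2 + 57*z - 18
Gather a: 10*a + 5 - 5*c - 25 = 10*a - 5*c - 20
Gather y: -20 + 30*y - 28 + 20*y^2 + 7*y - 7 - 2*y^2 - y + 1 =18*y^2 + 36*y - 54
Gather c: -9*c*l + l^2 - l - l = -9*c*l + l^2 - 2*l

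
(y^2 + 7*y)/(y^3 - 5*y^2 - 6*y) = (y + 7)/(y^2 - 5*y - 6)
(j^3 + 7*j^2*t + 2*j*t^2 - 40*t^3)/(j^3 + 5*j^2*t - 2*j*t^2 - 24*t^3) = (j + 5*t)/(j + 3*t)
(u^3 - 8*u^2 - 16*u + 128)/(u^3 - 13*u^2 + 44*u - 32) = (u + 4)/(u - 1)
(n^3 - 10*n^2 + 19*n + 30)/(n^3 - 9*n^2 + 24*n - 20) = (n^2 - 5*n - 6)/(n^2 - 4*n + 4)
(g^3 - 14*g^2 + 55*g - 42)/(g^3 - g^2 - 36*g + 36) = (g - 7)/(g + 6)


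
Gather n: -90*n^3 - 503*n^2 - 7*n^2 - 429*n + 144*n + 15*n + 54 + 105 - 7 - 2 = -90*n^3 - 510*n^2 - 270*n + 150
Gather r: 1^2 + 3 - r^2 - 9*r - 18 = -r^2 - 9*r - 14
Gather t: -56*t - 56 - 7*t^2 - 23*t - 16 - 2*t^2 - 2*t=-9*t^2 - 81*t - 72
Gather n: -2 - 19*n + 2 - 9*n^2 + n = -9*n^2 - 18*n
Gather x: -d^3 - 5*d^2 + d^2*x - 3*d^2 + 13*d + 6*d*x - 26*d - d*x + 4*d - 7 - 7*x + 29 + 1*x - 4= -d^3 - 8*d^2 - 9*d + x*(d^2 + 5*d - 6) + 18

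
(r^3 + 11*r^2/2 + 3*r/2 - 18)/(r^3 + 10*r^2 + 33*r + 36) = (r - 3/2)/(r + 3)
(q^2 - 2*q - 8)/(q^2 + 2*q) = (q - 4)/q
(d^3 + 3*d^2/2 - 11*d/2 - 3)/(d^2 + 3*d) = d - 3/2 - 1/d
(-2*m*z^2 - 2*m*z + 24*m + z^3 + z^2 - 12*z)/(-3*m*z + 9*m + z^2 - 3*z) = (-2*m*z - 8*m + z^2 + 4*z)/(-3*m + z)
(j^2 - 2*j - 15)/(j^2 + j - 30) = (j + 3)/(j + 6)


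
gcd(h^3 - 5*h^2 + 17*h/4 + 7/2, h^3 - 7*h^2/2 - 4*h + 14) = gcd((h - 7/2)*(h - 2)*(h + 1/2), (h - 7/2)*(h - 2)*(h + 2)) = h^2 - 11*h/2 + 7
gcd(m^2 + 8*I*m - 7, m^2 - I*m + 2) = m + I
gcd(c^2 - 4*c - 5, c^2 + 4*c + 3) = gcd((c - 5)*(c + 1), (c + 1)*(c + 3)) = c + 1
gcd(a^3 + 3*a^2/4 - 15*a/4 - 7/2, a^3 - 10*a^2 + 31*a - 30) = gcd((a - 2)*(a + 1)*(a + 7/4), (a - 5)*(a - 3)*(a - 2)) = a - 2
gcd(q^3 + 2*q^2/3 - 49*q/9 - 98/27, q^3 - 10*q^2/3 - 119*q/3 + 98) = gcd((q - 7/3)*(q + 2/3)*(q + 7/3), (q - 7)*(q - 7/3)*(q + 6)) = q - 7/3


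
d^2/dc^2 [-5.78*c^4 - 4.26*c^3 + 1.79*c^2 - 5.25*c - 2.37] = -69.36*c^2 - 25.56*c + 3.58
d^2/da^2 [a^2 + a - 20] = 2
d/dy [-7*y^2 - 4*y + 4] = -14*y - 4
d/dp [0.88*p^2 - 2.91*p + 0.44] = 1.76*p - 2.91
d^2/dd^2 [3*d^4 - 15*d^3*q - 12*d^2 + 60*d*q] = 36*d^2 - 90*d*q - 24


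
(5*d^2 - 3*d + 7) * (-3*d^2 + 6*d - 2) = -15*d^4 + 39*d^3 - 49*d^2 + 48*d - 14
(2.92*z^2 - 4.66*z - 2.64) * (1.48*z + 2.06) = 4.3216*z^3 - 0.8816*z^2 - 13.5068*z - 5.4384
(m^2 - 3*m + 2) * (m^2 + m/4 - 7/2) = m^4 - 11*m^3/4 - 9*m^2/4 + 11*m - 7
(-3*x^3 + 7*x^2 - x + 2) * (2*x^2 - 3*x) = -6*x^5 + 23*x^4 - 23*x^3 + 7*x^2 - 6*x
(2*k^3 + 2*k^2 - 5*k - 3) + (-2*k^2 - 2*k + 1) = 2*k^3 - 7*k - 2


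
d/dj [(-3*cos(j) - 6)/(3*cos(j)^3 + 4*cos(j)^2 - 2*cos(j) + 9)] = 12*(30*sin(j) - 38*sin(2*j) - 22*sin(3*j) - 3*sin(4*j))/(cos(j) + 8*cos(2*j) + 3*cos(3*j) + 44)^2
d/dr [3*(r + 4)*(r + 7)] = 6*r + 33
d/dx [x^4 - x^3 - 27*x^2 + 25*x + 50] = 4*x^3 - 3*x^2 - 54*x + 25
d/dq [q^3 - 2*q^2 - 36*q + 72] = 3*q^2 - 4*q - 36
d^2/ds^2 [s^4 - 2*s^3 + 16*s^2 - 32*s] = 12*s^2 - 12*s + 32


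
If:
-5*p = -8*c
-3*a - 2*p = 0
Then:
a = -2*p/3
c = 5*p/8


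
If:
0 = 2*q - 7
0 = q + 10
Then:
No Solution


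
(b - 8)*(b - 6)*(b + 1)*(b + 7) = b^4 - 6*b^3 - 57*b^2 + 286*b + 336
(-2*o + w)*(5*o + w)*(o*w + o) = -10*o^3*w - 10*o^3 + 3*o^2*w^2 + 3*o^2*w + o*w^3 + o*w^2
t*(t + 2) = t^2 + 2*t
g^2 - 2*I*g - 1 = (g - I)^2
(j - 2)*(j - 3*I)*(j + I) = j^3 - 2*j^2 - 2*I*j^2 + 3*j + 4*I*j - 6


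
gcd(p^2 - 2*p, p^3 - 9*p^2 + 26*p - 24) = p - 2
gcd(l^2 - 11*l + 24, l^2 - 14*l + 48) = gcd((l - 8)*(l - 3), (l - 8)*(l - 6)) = l - 8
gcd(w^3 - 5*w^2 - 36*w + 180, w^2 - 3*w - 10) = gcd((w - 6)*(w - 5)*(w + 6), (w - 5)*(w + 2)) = w - 5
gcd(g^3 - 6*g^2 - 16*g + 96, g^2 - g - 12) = g - 4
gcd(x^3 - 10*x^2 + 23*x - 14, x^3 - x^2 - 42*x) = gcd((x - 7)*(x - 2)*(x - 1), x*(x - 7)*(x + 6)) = x - 7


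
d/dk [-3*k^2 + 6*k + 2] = 6 - 6*k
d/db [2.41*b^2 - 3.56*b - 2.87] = 4.82*b - 3.56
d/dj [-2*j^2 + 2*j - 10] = 2 - 4*j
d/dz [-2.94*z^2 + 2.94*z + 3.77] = 2.94 - 5.88*z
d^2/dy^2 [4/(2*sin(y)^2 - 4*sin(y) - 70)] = 4*(-2*sin(y)^4 + 3*sin(y)^3 - 69*sin(y)^2 + 29*sin(y) + 39)/((sin(y) - 7)^3*(sin(y) + 5)^3)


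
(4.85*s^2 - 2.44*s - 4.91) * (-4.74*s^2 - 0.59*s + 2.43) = -22.989*s^4 + 8.7041*s^3 + 36.4985*s^2 - 3.0323*s - 11.9313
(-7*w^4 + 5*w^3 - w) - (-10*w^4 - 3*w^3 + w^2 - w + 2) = 3*w^4 + 8*w^3 - w^2 - 2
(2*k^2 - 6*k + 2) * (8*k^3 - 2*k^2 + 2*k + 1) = 16*k^5 - 52*k^4 + 32*k^3 - 14*k^2 - 2*k + 2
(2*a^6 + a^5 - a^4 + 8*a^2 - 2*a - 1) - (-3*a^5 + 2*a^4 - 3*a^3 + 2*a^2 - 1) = 2*a^6 + 4*a^5 - 3*a^4 + 3*a^3 + 6*a^2 - 2*a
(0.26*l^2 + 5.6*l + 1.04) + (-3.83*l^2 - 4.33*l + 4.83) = -3.57*l^2 + 1.27*l + 5.87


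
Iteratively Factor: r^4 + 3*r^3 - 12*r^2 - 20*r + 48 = (r + 3)*(r^3 - 12*r + 16) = (r - 2)*(r + 3)*(r^2 + 2*r - 8) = (r - 2)*(r + 3)*(r + 4)*(r - 2)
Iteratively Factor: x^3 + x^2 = (x + 1)*(x^2) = x*(x + 1)*(x)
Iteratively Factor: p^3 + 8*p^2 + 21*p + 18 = (p + 2)*(p^2 + 6*p + 9) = (p + 2)*(p + 3)*(p + 3)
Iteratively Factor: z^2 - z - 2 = (z - 2)*(z + 1)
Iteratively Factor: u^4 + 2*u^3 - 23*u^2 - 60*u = (u + 3)*(u^3 - u^2 - 20*u) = (u - 5)*(u + 3)*(u^2 + 4*u) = u*(u - 5)*(u + 3)*(u + 4)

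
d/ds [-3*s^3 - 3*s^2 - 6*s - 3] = -9*s^2 - 6*s - 6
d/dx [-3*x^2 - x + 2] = -6*x - 1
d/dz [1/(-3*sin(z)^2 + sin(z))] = (6/tan(z) - cos(z)/sin(z)^2)/(3*sin(z) - 1)^2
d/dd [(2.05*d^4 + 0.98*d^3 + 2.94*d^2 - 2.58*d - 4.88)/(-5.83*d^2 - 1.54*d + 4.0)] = (-23.903*d^5 - 15.1844*d^4 + 29.7816*d^3 - 7.809*d^2 - 33.3808*d - 17.8352)/(33.9889*d^4 + 17.9564*d^3 - 44.2684*d^2 - 12.32*d + 16.0)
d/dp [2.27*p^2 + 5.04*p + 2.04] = 4.54*p + 5.04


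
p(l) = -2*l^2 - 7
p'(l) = -4*l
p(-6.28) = -85.88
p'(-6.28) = 25.12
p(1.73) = -12.99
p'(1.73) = -6.92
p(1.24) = -10.08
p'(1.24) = -4.96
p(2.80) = -22.68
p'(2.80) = -11.20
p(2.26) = -17.22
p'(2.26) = -9.04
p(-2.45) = -19.00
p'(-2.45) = 9.80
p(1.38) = -10.81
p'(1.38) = -5.52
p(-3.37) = -29.71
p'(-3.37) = 13.48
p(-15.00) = -457.00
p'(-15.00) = 60.00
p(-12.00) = -295.00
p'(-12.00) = 48.00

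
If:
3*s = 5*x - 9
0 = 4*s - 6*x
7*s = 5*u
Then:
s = 27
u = 189/5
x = 18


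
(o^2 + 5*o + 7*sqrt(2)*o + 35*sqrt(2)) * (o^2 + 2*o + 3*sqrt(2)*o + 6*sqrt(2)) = o^4 + 7*o^3 + 10*sqrt(2)*o^3 + 52*o^2 + 70*sqrt(2)*o^2 + 100*sqrt(2)*o + 294*o + 420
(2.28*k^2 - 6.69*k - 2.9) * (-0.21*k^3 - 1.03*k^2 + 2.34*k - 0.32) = -0.4788*k^5 - 0.9435*k^4 + 12.8349*k^3 - 13.3972*k^2 - 4.6452*k + 0.928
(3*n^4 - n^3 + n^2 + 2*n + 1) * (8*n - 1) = 24*n^5 - 11*n^4 + 9*n^3 + 15*n^2 + 6*n - 1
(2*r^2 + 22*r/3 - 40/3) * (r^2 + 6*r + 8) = 2*r^4 + 58*r^3/3 + 140*r^2/3 - 64*r/3 - 320/3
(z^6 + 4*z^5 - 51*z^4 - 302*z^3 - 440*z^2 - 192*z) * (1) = z^6 + 4*z^5 - 51*z^4 - 302*z^3 - 440*z^2 - 192*z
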